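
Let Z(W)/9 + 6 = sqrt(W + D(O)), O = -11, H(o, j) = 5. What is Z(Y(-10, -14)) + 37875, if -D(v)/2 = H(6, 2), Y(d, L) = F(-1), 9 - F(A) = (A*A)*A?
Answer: 37821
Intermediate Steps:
F(A) = 9 - A**3 (F(A) = 9 - A*A*A = 9 - A**2*A = 9 - A**3)
Y(d, L) = 10 (Y(d, L) = 9 - 1*(-1)**3 = 9 - 1*(-1) = 9 + 1 = 10)
D(v) = -10 (D(v) = -2*5 = -10)
Z(W) = -54 + 9*sqrt(-10 + W) (Z(W) = -54 + 9*sqrt(W - 10) = -54 + 9*sqrt(-10 + W))
Z(Y(-10, -14)) + 37875 = (-54 + 9*sqrt(-10 + 10)) + 37875 = (-54 + 9*sqrt(0)) + 37875 = (-54 + 9*0) + 37875 = (-54 + 0) + 37875 = -54 + 37875 = 37821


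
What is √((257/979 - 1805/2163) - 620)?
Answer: 4*I*√173920429706793/2117577 ≈ 24.911*I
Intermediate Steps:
√((257/979 - 1805/2163) - 620) = √(-1211204/2117577 - 620) = √(-1314108944/2117577) = 4*I*√173920429706793/2117577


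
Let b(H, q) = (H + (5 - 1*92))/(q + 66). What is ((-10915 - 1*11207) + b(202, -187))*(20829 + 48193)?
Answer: -184763404294/121 ≈ -1.5270e+9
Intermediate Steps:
b(H, q) = (-87 + H)/(66 + q) (b(H, q) = (H + (5 - 92))/(66 + q) = (H - 87)/(66 + q) = (-87 + H)/(66 + q))
((-10915 - 1*11207) + b(202, -187))*(20829 + 48193) = ((-10915 - 1*11207) + (-87 + 202)/(66 - 187))*(20829 + 48193) = ((-10915 - 11207) + 115/(-121))*69022 = (-22122 - 1/121*115)*69022 = (-22122 - 115/121)*69022 = -2676877/121*69022 = -184763404294/121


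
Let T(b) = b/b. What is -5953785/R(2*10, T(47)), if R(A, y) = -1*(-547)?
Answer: -5953785/547 ≈ -10884.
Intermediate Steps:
T(b) = 1
R(A, y) = 547
-5953785/R(2*10, T(47)) = -5953785/547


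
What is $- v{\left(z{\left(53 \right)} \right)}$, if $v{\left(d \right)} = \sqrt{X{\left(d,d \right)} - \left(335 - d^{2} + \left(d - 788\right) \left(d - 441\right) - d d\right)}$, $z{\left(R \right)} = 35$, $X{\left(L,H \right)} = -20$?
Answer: $- i \sqrt{303623} \approx - 551.02 i$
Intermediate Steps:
$v{\left(d \right)} = \sqrt{-355 + 2 d^{2} - \left(-788 + d\right) \left(-441 + d\right)}$ ($v{\left(d \right)} = \sqrt{-20 - \left(335 - d^{2} + \left(d - 788\right) \left(d - 441\right) - d d\right)} = \sqrt{-20 - \left(335 - 2 d^{2} + \left(-788 + d\right) \left(-441 + d\right)\right)} = \sqrt{-355 + 2 d^{2} - \left(-788 + d\right) \left(-441 + d\right)}$)
$- v{\left(z{\left(53 \right)} \right)} = - \sqrt{-347863 + 35^{2} + 1229 \cdot 35} = - \sqrt{-347863 + 1225 + 43015} = - \sqrt{-303623} = - i \sqrt{303623}$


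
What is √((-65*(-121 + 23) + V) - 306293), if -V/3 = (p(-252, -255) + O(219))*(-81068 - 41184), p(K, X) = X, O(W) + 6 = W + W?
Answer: √64615889 ≈ 8038.4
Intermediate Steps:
O(W) = -6 + 2*W (O(W) = -6 + (W + W) = -6 + 2*W)
V = 64915812 (V = -3*(-255 + (-6 + 2*219))*(-81068 - 41184) = -3*(-255 + (-6 + 438))*(-122252) = -3*(-255 + 432)*(-122252) = -531*(-122252) = -3*(-21638604) = 64915812)
√((-65*(-121 + 23) + V) - 306293) = √((-65*(-121 + 23) + 64915812) - 306293) = √((-65*(-98) + 64915812) - 306293) = √((6370 + 64915812) - 306293) = √(64922182 - 306293) = √64615889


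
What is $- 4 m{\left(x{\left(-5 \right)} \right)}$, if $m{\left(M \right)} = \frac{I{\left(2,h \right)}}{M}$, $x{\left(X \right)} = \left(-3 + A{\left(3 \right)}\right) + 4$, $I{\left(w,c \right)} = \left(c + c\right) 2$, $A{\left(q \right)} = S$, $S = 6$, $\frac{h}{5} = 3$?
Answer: $- \frac{240}{7} \approx -34.286$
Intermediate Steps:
$h = 15$ ($h = 5 \cdot 3 = 15$)
$A{\left(q \right)} = 6$
$I{\left(w,c \right)} = 4 c$ ($I{\left(w,c \right)} = 2 c 2 = 4 c$)
$x{\left(X \right)} = 7$ ($x{\left(X \right)} = \left(-3 + 6\right) + 4 = 3 + 4 = 7$)
$m{\left(M \right)} = \frac{60}{M}$ ($m{\left(M \right)} = \frac{4 \cdot 15}{M} = \frac{60}{M}$)
$- 4 m{\left(x{\left(-5 \right)} \right)} = - 4 \cdot \frac{60}{7} = - 4 \cdot 60 \cdot \frac{1}{7} = \left(-4\right) \frac{60}{7} = - \frac{240}{7}$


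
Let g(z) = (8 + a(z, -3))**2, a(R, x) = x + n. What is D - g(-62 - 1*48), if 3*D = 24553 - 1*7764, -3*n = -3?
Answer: 16681/3 ≈ 5560.3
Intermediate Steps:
n = 1 (n = -1/3*(-3) = 1)
D = 16789/3 (D = (24553 - 1*7764)/3 = (24553 - 7764)/3 = (1/3)*16789 = 16789/3 ≈ 5596.3)
a(R, x) = 1 + x (a(R, x) = x + 1 = 1 + x)
g(z) = 36 (g(z) = (8 + (1 - 3))**2 = (8 - 2)**2 = 6**2 = 36)
D - g(-62 - 1*48) = 16789/3 - 1*36 = 16789/3 - 36 = 16681/3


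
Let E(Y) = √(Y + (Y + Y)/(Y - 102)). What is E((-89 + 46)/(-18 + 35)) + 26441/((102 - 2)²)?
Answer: 26441/10000 + I*√2264134341/30209 ≈ 2.6441 + 1.5751*I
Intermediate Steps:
E(Y) = √(Y + 2*Y/(-102 + Y)) (E(Y) = √(Y + (2*Y)/(-102 + Y)) = √(Y + 2*Y/(-102 + Y)))
E((-89 + 46)/(-18 + 35)) + 26441/((102 - 2)²) = √(((-89 + 46)/(-18 + 35))*(-100 + (-89 + 46)/(-18 + 35))/(-102 + (-89 + 46)/(-18 + 35))) + 26441/((102 - 2)²) = √((-43/17)*(-100 - 43/17)/(-102 - 43/17)) + 26441/(100²) = √((-43*1/17)*(-100 - 43*1/17)/(-102 - 43*1/17)) + 26441/10000 = √(-43*(-100 - 43/17)/(17*(-102 - 43/17))) + 26441*(1/10000) = √(-43/17*(-1743/17)/(-1777/17)) + 26441/10000 = √(-43/17*(-17/1777)*(-1743/17)) + 26441/10000 = √(-74949/30209) + 26441/10000 = I*√2264134341/30209 + 26441/10000 = 26441/10000 + I*√2264134341/30209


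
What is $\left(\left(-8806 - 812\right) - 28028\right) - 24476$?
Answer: $-62122$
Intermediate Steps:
$\left(\left(-8806 - 812\right) - 28028\right) - 24476 = \left(-9618 - 28028\right) - 24476 = -37646 - 24476 = -62122$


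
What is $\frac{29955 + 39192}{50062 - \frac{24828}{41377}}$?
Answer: $\frac{2861095419}{2071390546} \approx 1.3812$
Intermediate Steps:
$\frac{29955 + 39192}{50062 - \frac{24828}{41377}} = \frac{69147}{50062 - \frac{24828}{41377}} = \frac{69147}{\frac{2071390546}{41377}} = 69147 \cdot \frac{41377}{2071390546} = \frac{2861095419}{2071390546}$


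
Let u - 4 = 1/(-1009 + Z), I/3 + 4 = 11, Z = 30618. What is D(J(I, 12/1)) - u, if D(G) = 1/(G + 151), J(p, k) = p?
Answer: -20341555/5092748 ≈ -3.9942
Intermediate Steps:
I = 21 (I = -12 + 3*11 = -12 + 33 = 21)
D(G) = 1/(151 + G)
u = 118437/29609 (u = 4 + 1/(-1009 + 30618) = 4 + 1/29609 = 118437/29609 ≈ 4.0000)
D(J(I, 12/1)) - u = 1/(151 + 21) - 1*118437/29609 = 1/172 - 118437/29609 = -20341555/5092748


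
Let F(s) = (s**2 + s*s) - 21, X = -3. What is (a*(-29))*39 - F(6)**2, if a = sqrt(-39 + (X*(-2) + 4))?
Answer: -2601 - 1131*I*sqrt(29) ≈ -2601.0 - 6090.6*I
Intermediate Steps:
F(s) = -21 + 2*s**2 (F(s) = (s**2 + s**2) - 21 = 2*s**2 - 21 = -21 + 2*s**2)
a = I*sqrt(29) (a = sqrt(-39 + (-3*(-2) + 4)) = sqrt(-39 + (6 + 4)) = sqrt(-39 + 10) = sqrt(-29) = I*sqrt(29) ≈ 5.3852*I)
(a*(-29))*39 - F(6)**2 = ((I*sqrt(29))*(-29))*39 - (-21 + 2*6**2)**2 = -29*I*sqrt(29)*39 - (-21 + 2*36)**2 = -1131*I*sqrt(29) - (-21 + 72)**2 = -1131*I*sqrt(29) - 1*51**2 = -1131*I*sqrt(29) - 1*2601 = -1131*I*sqrt(29) - 2601 = -2601 - 1131*I*sqrt(29)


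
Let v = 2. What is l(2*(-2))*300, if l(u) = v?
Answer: 600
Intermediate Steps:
l(u) = 2
l(2*(-2))*300 = 2*300 = 600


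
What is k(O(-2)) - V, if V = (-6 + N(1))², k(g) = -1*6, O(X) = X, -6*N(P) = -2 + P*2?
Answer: -42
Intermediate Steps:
N(P) = ⅓ - P/3 (N(P) = -(-2 + P*2)/6 = -(-2 + 2*P)/6 = ⅓ - P/3)
k(g) = -6
V = 36 (V = (-6 + (⅓ - ⅓*1))² = (-6 + (⅓ - ⅓))² = (-6 + 0)² = (-6)² = 36)
k(O(-2)) - V = -6 - 1*36 = -6 - 36 = -42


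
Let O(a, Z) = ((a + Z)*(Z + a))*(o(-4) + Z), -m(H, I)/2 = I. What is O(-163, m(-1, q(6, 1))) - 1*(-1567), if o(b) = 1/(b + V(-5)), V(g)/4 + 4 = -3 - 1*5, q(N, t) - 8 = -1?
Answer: -22757357/52 ≈ -4.3764e+5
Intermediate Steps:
q(N, t) = 7 (q(N, t) = 8 - 1 = 7)
m(H, I) = -2*I
V(g) = -48 (V(g) = -16 + 4*(-3 - 1*5) = -16 + 4*(-3 - 5) = -16 + 4*(-8) = -16 - 32 = -48)
o(b) = 1/(-48 + b) (o(b) = 1/(b - 48) = 1/(-48 + b))
O(a, Z) = (Z + a)**2*(-1/52 + Z) (O(a, Z) = ((a + Z)*(Z + a))*(1/(-48 - 4) + Z) = ((Z + a)*(Z + a))*(1/(-52) + Z) = (Z + a)**2*(-1/52 + Z))
O(-163, m(-1, q(6, 1))) - 1*(-1567) = (-2*7 - 163)**2*(-1/52 - 2*7) - 1*(-1567) = (-14 - 163)**2*(-1/52 - 14) + 1567 = (-177)**2*(-729/52) + 1567 = 31329*(-729/52) + 1567 = -22838841/52 + 1567 = -22757357/52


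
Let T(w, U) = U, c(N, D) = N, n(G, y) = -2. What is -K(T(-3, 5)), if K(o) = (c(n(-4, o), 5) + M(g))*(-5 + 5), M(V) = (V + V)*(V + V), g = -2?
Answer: 0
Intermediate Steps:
M(V) = 4*V² (M(V) = (2*V)*(2*V) = 4*V²)
K(o) = 0 (K(o) = (-2 + 4*(-2)²)*(-5 + 5) = (-2 + 4*4)*0 = (-2 + 16)*0 = 14*0 = 0)
-K(T(-3, 5)) = -1*0 = 0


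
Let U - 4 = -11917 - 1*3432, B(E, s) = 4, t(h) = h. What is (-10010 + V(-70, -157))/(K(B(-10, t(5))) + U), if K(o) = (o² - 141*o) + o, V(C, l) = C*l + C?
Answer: -910/15889 ≈ -0.057272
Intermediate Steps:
V(C, l) = C + C*l
U = -15345 (U = 4 + (-11917 - 1*3432) = 4 + (-11917 - 3432) = 4 - 15349 = -15345)
K(o) = o² - 140*o
(-10010 + V(-70, -157))/(K(B(-10, t(5))) + U) = (-10010 - 70*(1 - 157))/(4*(-140 + 4) - 15345) = (-10010 - 70*(-156))/(4*(-136) - 15345) = (-10010 + 10920)/(-544 - 15345) = 910/(-15889) = 910*(-1/15889) = -910/15889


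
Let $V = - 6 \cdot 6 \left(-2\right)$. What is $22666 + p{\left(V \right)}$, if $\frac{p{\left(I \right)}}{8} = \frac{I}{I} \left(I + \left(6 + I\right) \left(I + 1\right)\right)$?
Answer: $68794$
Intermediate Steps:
$V = 72$ ($V = \left(-6\right) \left(-12\right) = 72$)
$p{\left(I \right)} = 8 I + 8 \left(1 + I\right) \left(6 + I\right)$ ($p{\left(I \right)} = 8 \frac{I}{I} \left(I + \left(6 + I\right) \left(I + 1\right)\right) = 8 \cdot 1 \left(I + \left(6 + I\right) \left(1 + I\right)\right) = 8 \cdot 1 \left(I + \left(1 + I\right) \left(6 + I\right)\right) = 8 \left(I + \left(1 + I\right) \left(6 + I\right)\right) = 8 I + 8 \left(1 + I\right) \left(6 + I\right)$)
$22666 + p{\left(V \right)} = 22666 + \left(48 + 8 \cdot 72^{2} + 64 \cdot 72\right) = 22666 + \left(48 + 8 \cdot 5184 + 4608\right) = 22666 + \left(48 + 41472 + 4608\right) = 22666 + 46128 = 68794$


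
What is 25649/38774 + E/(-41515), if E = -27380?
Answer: 425290071/321940522 ≈ 1.3210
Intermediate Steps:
25649/38774 + E/(-41515) = 25649/38774 - 27380/(-41515) = 25649*(1/38774) - 27380*(-1/41515) = 25649/38774 + 5476/8303 = 425290071/321940522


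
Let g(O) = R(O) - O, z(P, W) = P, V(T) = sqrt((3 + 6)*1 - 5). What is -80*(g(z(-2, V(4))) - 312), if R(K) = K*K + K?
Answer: 24640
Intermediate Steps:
V(T) = 2 (V(T) = sqrt(9*1 - 5) = sqrt(9 - 5) = sqrt(4) = 2)
R(K) = K + K**2 (R(K) = K**2 + K = K + K**2)
g(O) = -O + O*(1 + O) (g(O) = O*(1 + O) - O = -O + O*(1 + O))
-80*(g(z(-2, V(4))) - 312) = -80*((-2)**2 - 312) = -80*(4 - 312) = -80*(-308) = 24640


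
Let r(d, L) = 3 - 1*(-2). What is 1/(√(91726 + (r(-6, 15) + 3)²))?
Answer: √91790/91790 ≈ 0.0033007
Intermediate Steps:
r(d, L) = 5 (r(d, L) = 3 + 2 = 5)
1/(√(91726 + (r(-6, 15) + 3)²)) = 1/(√(91726 + (5 + 3)²)) = 1/(√(91726 + 8²)) = 1/(√(91726 + 64)) = 1/(√91790) = √91790/91790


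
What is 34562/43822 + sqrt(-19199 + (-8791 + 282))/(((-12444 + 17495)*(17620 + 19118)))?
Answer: 17281/21911 + I*sqrt(6927)/92781819 ≈ 0.78869 + 8.9704e-7*I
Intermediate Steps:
34562/43822 + sqrt(-19199 + (-8791 + 282))/(((-12444 + 17495)*(17620 + 19118))) = 34562*(1/43822) + sqrt(-19199 - 8509)/((5051*36738)) = 17281/21911 + sqrt(-27708)/185563638 = 17281/21911 + (2*I*sqrt(6927))*(1/185563638) = 17281/21911 + I*sqrt(6927)/92781819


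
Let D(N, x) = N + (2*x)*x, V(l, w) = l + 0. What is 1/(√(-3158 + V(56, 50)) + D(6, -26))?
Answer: 679/923633 - I*√3102/1847266 ≈ 0.00073514 - 3.015e-5*I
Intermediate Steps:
V(l, w) = l
D(N, x) = N + 2*x²
1/(√(-3158 + V(56, 50)) + D(6, -26)) = 1/(√(-3158 + 56) + (6 + 2*(-26)²)) = 1/(√(-3102) + (6 + 2*676)) = 1/(I*√3102 + (6 + 1352)) = 1/(I*√3102 + 1358) = 1/(1358 + I*√3102)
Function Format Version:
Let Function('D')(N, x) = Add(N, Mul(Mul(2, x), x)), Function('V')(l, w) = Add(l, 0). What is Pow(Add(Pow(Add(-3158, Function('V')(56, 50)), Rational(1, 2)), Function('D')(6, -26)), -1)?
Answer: Add(Rational(679, 923633), Mul(Rational(-1, 1847266), I, Pow(3102, Rational(1, 2)))) ≈ Add(0.00073514, Mul(-3.0150e-5, I))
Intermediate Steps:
Function('V')(l, w) = l
Function('D')(N, x) = Add(N, Mul(2, Pow(x, 2)))
Pow(Add(Pow(Add(-3158, Function('V')(56, 50)), Rational(1, 2)), Function('D')(6, -26)), -1) = Pow(Add(Pow(Add(-3158, 56), Rational(1, 2)), Add(6, Mul(2, Pow(-26, 2)))), -1) = Pow(Add(Pow(-3102, Rational(1, 2)), Add(6, Mul(2, 676))), -1) = Pow(Add(Mul(I, Pow(3102, Rational(1, 2))), Add(6, 1352)), -1) = Pow(Add(Mul(I, Pow(3102, Rational(1, 2))), 1358), -1) = Pow(Add(1358, Mul(I, Pow(3102, Rational(1, 2)))), -1)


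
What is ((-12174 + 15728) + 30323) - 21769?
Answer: 12108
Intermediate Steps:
((-12174 + 15728) + 30323) - 21769 = (3554 + 30323) - 21769 = 33877 - 21769 = 12108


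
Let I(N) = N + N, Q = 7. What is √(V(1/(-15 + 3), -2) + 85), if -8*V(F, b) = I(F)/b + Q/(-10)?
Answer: √1225110/120 ≈ 9.2237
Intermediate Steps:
I(N) = 2*N
V(F, b) = 7/80 - F/(4*b) (V(F, b) = -((2*F)/b + 7/(-10))/8 = -(2*F/b + 7*(-⅒))/8 = -(2*F/b - 7/10)/8 = -(-7/10 + 2*F/b)/8 = 7/80 - F/(4*b))
√(V(1/(-15 + 3), -2) + 85) = √((7/80 - ¼/((-15 + 3)*(-2))) + 85) = √((7/80 - ¼*(-½)/(-12)) + 85) = √((7/80 - ¼*(-1/12)*(-½)) + 85) = √((7/80 - 1/96) + 85) = √(37/480 + 85) = √(40837/480) = √1225110/120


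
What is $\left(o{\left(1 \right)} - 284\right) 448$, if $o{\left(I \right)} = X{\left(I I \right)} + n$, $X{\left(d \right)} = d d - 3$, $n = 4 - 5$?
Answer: $-128576$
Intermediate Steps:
$n = -1$ ($n = 4 - 5 = -1$)
$X{\left(d \right)} = -3 + d^{2}$ ($X{\left(d \right)} = d^{2} - 3 = -3 + d^{2}$)
$o{\left(I \right)} = -4 + I^{4}$ ($o{\left(I \right)} = \left(-3 + \left(I I\right)^{2}\right) - 1 = \left(-3 + \left(I^{2}\right)^{2}\right) - 1 = \left(-3 + I^{4}\right) - 1 = -4 + I^{4}$)
$\left(o{\left(1 \right)} - 284\right) 448 = \left(\left(-4 + 1^{4}\right) - 284\right) 448 = \left(\left(-4 + 1\right) - 284\right) 448 = \left(-3 - 284\right) 448 = \left(-287\right) 448 = -128576$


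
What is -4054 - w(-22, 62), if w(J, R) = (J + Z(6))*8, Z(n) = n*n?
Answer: -4166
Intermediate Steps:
Z(n) = n**2
w(J, R) = 288 + 8*J (w(J, R) = (J + 6**2)*8 = (J + 36)*8 = (36 + J)*8 = 288 + 8*J)
-4054 - w(-22, 62) = -4054 - (288 + 8*(-22)) = -4054 - (288 - 176) = -4054 - 1*112 = -4054 - 112 = -4166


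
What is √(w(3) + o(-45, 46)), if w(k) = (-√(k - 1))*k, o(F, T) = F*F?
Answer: √(2025 - 3*√2) ≈ 44.953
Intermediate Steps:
o(F, T) = F²
w(k) = -k*√(-1 + k) (w(k) = (-√(-1 + k))*k = -k*√(-1 + k))
√(w(3) + o(-45, 46)) = √(-1*3*√(-1 + 3) + (-45)²) = √(-1*3*√2 + 2025) = √(-3*√2 + 2025) = √(2025 - 3*√2)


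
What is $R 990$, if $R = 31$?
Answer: $30690$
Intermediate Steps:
$R 990 = 31 \cdot 990 = 30690$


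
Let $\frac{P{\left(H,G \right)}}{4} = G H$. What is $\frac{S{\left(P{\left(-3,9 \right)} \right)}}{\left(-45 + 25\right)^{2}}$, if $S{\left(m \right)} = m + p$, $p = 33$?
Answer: $- \frac{3}{16} \approx -0.1875$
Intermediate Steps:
$P{\left(H,G \right)} = 4 G H$
$S{\left(m \right)} = 33 + m$ ($S{\left(m \right)} = m + 33 = 33 + m$)
$\frac{S{\left(P{\left(-3,9 \right)} \right)}}{\left(-45 + 25\right)^{2}} = \frac{33 + 4 \cdot 9 \left(-3\right)}{\left(-45 + 25\right)^{2}} = \frac{33 - 108}{\left(-20\right)^{2}} = - \frac{75}{400} = \left(-75\right) \frac{1}{400} = - \frac{3}{16}$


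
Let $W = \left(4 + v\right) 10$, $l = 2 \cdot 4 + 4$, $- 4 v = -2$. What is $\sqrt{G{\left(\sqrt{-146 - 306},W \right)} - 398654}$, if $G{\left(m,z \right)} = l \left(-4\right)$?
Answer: $i \sqrt{398702} \approx 631.43 i$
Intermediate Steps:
$v = \frac{1}{2}$ ($v = \left(- \frac{1}{4}\right) \left(-2\right) = \frac{1}{2} \approx 0.5$)
$l = 12$ ($l = 8 + 4 = 12$)
$W = 45$ ($W = \left(4 + \frac{1}{2}\right) 10 = \frac{9}{2} \cdot 10 = 45$)
$G{\left(m,z \right)} = -48$ ($G{\left(m,z \right)} = 12 \left(-4\right) = -48$)
$\sqrt{G{\left(\sqrt{-146 - 306},W \right)} - 398654} = \sqrt{-48 - 398654} = \sqrt{-398702} = i \sqrt{398702}$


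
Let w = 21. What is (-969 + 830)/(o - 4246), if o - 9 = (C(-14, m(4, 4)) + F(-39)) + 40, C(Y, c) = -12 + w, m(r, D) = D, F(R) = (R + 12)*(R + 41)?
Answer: 139/4242 ≈ 0.032768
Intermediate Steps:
F(R) = (12 + R)*(41 + R)
C(Y, c) = 9 (C(Y, c) = -12 + 21 = 9)
o = 4 (o = 9 + ((9 + (492 + (-39)² + 53*(-39))) + 40) = 9 + ((9 + (492 + 1521 - 2067)) + 40) = 9 + ((9 - 54) + 40) = 9 + (-45 + 40) = 9 - 5 = 4)
(-969 + 830)/(o - 4246) = (-969 + 830)/(4 - 4246) = -139/(-4242) = -139*(-1/4242) = 139/4242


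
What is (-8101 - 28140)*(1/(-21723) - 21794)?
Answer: 17157615154183/21723 ≈ 7.8984e+8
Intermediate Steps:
(-8101 - 28140)*(1/(-21723) - 21794) = -36241*(-1/21723 - 21794) = -36241*(-473431063/21723) = 17157615154183/21723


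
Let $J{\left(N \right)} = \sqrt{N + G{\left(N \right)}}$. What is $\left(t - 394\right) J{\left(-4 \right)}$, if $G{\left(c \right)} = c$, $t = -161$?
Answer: $- 1110 i \sqrt{2} \approx - 1569.8 i$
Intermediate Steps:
$J{\left(N \right)} = \sqrt{2} \sqrt{N}$ ($J{\left(N \right)} = \sqrt{N + N} = \sqrt{2 N} = \sqrt{2} \sqrt{N}$)
$\left(t - 394\right) J{\left(-4 \right)} = \left(-161 - 394\right) \sqrt{2} \sqrt{-4} = - 555 \sqrt{2} \cdot 2 i = - 555 \cdot 2 i \sqrt{2} = - 1110 i \sqrt{2}$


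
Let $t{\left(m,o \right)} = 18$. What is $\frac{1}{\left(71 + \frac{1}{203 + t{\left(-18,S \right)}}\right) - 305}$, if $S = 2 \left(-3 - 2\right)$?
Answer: $- \frac{221}{51713} \approx -0.0042736$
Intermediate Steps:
$S = -10$ ($S = 2 \left(-5\right) = -10$)
$\frac{1}{\left(71 + \frac{1}{203 + t{\left(-18,S \right)}}\right) - 305} = \frac{1}{\left(71 + \frac{1}{203 + 18}\right) - 305} = \frac{1}{\left(71 + \frac{1}{221}\right) - 305} = \frac{1}{\frac{15692}{221} - 305} = \frac{1}{- \frac{51713}{221}} = - \frac{221}{51713}$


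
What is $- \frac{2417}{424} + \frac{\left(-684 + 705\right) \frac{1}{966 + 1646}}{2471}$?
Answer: $- \frac{557139935}{97735816} \approx -5.7005$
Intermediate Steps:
$- \frac{2417}{424} + \frac{\left(-684 + 705\right) \frac{1}{966 + 1646}}{2471} = \left(-2417\right) \frac{1}{424} + \frac{21}{2612} \cdot \frac{1}{2471} = - \frac{2417}{424} + 21 \cdot \frac{1}{2612} \cdot \frac{1}{2471} = - \frac{2417}{424} + \frac{21}{2612} \cdot \frac{1}{2471} = - \frac{2417}{424} + \frac{3}{922036} = - \frac{557139935}{97735816}$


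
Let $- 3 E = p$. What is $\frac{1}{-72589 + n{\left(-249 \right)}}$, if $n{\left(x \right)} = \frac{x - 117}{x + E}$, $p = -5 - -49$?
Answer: $- \frac{791}{57416801} \approx -1.3776 \cdot 10^{-5}$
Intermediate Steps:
$p = 44$ ($p = -5 + 49 = 44$)
$E = - \frac{44}{3}$ ($E = \left(- \frac{1}{3}\right) 44 = - \frac{44}{3} \approx -14.667$)
$n{\left(x \right)} = \frac{-117 + x}{- \frac{44}{3} + x}$ ($n{\left(x \right)} = \frac{x - 117}{x - \frac{44}{3}} = \frac{-117 + x}{- \frac{44}{3} + x}$)
$\frac{1}{-72589 + n{\left(-249 \right)}} = \frac{1}{-72589 + \frac{3 \left(-117 - 249\right)}{-44 + 3 \left(-249\right)}} = \frac{1}{-72589 + 3 \frac{1}{-44 - 747} \left(-366\right)} = \frac{1}{-72589 + 3 \frac{1}{-791} \left(-366\right)} = \frac{1}{-72589 + 3 \left(- \frac{1}{791}\right) \left(-366\right)} = \frac{1}{-72589 + \frac{1098}{791}} = \frac{1}{- \frac{57416801}{791}} = - \frac{791}{57416801}$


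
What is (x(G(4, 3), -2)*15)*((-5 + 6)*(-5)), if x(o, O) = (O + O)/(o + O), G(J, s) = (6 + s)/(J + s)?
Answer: -420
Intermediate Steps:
G(J, s) = (6 + s)/(J + s)
x(o, O) = 2*O/(O + o) (x(o, O) = (2*O)/(O + o) = 2*O/(O + o))
(x(G(4, 3), -2)*15)*((-5 + 6)*(-5)) = ((2*(-2)/(-2 + (6 + 3)/(4 + 3)))*15)*((-5 + 6)*(-5)) = ((2*(-2)/(-2 + 9/7))*15)*(1*(-5)) = ((2*(-2)/(-2 + (⅐)*9))*15)*(-5) = ((2*(-2)/(-2 + 9/7))*15)*(-5) = ((2*(-2)/(-5/7))*15)*(-5) = ((2*(-2)*(-7/5))*15)*(-5) = ((28/5)*15)*(-5) = 84*(-5) = -420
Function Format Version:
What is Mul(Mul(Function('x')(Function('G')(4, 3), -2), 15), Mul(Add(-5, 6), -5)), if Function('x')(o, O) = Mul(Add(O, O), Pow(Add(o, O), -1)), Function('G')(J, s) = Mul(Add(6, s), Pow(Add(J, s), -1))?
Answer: -420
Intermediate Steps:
Function('G')(J, s) = Mul(Pow(Add(J, s), -1), Add(6, s))
Function('x')(o, O) = Mul(2, O, Pow(Add(O, o), -1)) (Function('x')(o, O) = Mul(Mul(2, O), Pow(Add(O, o), -1)) = Mul(2, O, Pow(Add(O, o), -1)))
Mul(Mul(Function('x')(Function('G')(4, 3), -2), 15), Mul(Add(-5, 6), -5)) = Mul(Mul(Mul(2, -2, Pow(Add(-2, Mul(Pow(Add(4, 3), -1), Add(6, 3))), -1)), 15), Mul(Add(-5, 6), -5)) = Mul(Mul(Mul(2, -2, Pow(Add(-2, Mul(Pow(7, -1), 9)), -1)), 15), Mul(1, -5)) = Mul(Mul(Mul(2, -2, Pow(Add(-2, Mul(Rational(1, 7), 9)), -1)), 15), -5) = Mul(Mul(Mul(2, -2, Pow(Add(-2, Rational(9, 7)), -1)), 15), -5) = Mul(Mul(Mul(2, -2, Pow(Rational(-5, 7), -1)), 15), -5) = Mul(Mul(Mul(2, -2, Rational(-7, 5)), 15), -5) = Mul(Mul(Rational(28, 5), 15), -5) = Mul(84, -5) = -420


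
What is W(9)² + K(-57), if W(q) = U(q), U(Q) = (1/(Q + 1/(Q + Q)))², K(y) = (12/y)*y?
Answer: 8471046108/705911761 ≈ 12.000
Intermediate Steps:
K(y) = 12
U(Q) = (Q + 1/(2*Q))⁻² (U(Q) = (1/(Q + 1/(2*Q)))² = (Q + 1/(2*Q))⁻²)
W(q) = 4*q²/(1 + 2*q²)²
W(9)² + K(-57) = (4*9²/(1 + 2*9²)²)² + 12 = (4*81/(1 + 2*81)²)² + 12 = (4*81/(1 + 162)²)² + 12 = (4*81/163²)² + 12 = (4*81*(1/26569))² + 12 = (324/26569)² + 12 = 104976/705911761 + 12 = 8471046108/705911761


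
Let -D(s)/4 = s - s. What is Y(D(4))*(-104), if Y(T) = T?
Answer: 0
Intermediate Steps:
D(s) = 0 (D(s) = -4*(s - s) = -4*0 = 0)
Y(D(4))*(-104) = 0*(-104) = 0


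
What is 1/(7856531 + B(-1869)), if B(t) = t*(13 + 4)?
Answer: 1/7824758 ≈ 1.2780e-7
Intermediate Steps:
B(t) = 17*t (B(t) = t*17 = 17*t)
1/(7856531 + B(-1869)) = 1/(7856531 + 17*(-1869)) = 1/(7856531 - 31773) = 1/7824758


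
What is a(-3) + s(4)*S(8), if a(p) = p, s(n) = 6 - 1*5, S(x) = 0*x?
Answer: -3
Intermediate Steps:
S(x) = 0
s(n) = 1 (s(n) = 6 - 5 = 1)
a(-3) + s(4)*S(8) = -3 + 1*0 = -3 + 0 = -3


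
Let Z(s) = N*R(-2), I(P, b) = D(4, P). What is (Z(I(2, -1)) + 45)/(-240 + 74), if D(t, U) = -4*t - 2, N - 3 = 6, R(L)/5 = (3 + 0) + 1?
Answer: -225/166 ≈ -1.3554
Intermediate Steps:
R(L) = 20 (R(L) = 5*((3 + 0) + 1) = 5*(3 + 1) = 5*4 = 20)
N = 9 (N = 3 + 6 = 9)
D(t, U) = -2 - 4*t
I(P, b) = -18 (I(P, b) = -2 - 4*4 = -2 - 16 = -18)
Z(s) = 180 (Z(s) = 9*20 = 180)
(Z(I(2, -1)) + 45)/(-240 + 74) = (180 + 45)/(-240 + 74) = 225/(-166) = 225*(-1/166) = -225/166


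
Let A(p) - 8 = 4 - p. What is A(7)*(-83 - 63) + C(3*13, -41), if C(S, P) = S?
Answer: -691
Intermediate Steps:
A(p) = 12 - p (A(p) = 8 + (4 - p) = 12 - p)
A(7)*(-83 - 63) + C(3*13, -41) = (12 - 1*7)*(-83 - 63) + 3*13 = (12 - 7)*(-146) + 39 = 5*(-146) + 39 = -730 + 39 = -691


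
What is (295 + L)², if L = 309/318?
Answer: 984265129/11236 ≈ 87599.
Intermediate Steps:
L = 103/106 (L = 309*(1/318) = 103/106 ≈ 0.97170)
(295 + L)² = (295 + 103/106)² = (31373/106)² = 984265129/11236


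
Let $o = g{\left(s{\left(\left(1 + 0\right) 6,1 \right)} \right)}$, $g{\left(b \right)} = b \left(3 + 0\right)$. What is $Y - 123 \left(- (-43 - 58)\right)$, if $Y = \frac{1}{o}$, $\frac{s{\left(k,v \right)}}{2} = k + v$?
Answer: $- \frac{521765}{42} \approx -12423.0$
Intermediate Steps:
$s{\left(k,v \right)} = 2 k + 2 v$ ($s{\left(k,v \right)} = 2 \left(k + v\right) = 2 k + 2 v$)
$g{\left(b \right)} = 3 b$ ($g{\left(b \right)} = b 3 = 3 b$)
$o = 42$ ($o = 3 \left(2 \left(1 + 0\right) 6 + 2 \cdot 1\right) = 3 \left(2 \cdot 1 \cdot 6 + 2\right) = 3 \left(2 \cdot 6 + 2\right) = 3 \left(12 + 2\right) = 3 \cdot 14 = 42$)
$Y = \frac{1}{42} \approx 0.02381$
$Y - 123 \left(- (-43 - 58)\right) = \frac{1}{42} - 123 \left(- (-43 - 58)\right) = \frac{1}{42} - 123 \left(\left(-1\right) \left(-101\right)\right) = \frac{1}{42} - 12423 = - \frac{521765}{42}$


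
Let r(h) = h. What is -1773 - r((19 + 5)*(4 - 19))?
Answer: -1413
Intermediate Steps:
-1773 - r((19 + 5)*(4 - 19)) = -1773 - (19 + 5)*(4 - 19) = -1773 - 24*(-15) = -1773 - 1*(-360) = -1773 + 360 = -1413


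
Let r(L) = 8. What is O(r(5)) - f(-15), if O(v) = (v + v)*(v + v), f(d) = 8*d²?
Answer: -1544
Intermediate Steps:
O(v) = 4*v² (O(v) = (2*v)*(2*v) = 4*v²)
O(r(5)) - f(-15) = 4*8² - 8*(-15)² = 4*64 - 8*225 = 256 - 1*1800 = 256 - 1800 = -1544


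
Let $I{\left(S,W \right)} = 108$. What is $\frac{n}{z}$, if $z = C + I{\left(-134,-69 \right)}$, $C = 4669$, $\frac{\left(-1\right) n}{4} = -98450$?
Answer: $\frac{393800}{4777} \approx 82.437$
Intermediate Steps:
$n = 393800$ ($n = \left(-4\right) \left(-98450\right) = 393800$)
$z = 4777$ ($z = 4669 + 108 = 4777$)
$\frac{n}{z} = \frac{393800}{4777}$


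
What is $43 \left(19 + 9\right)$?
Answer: $1204$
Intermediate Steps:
$43 \left(19 + 9\right) = 43 \cdot 28 = 1204$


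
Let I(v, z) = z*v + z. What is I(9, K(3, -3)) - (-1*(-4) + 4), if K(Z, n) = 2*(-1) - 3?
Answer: -58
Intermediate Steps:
K(Z, n) = -5 (K(Z, n) = -2 - 3 = -5)
I(v, z) = z + v*z (I(v, z) = v*z + z = z + v*z)
I(9, K(3, -3)) - (-1*(-4) + 4) = -5*(1 + 9) - (-1*(-4) + 4) = -5*10 - (4 + 4) = -50 - 1*8 = -50 - 8 = -58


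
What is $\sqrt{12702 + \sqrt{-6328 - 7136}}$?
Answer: $\sqrt{12702 + 6 i \sqrt{374}} \approx 112.7 + 0.5148 i$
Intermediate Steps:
$\sqrt{12702 + \sqrt{-6328 - 7136}} = \sqrt{12702 + \sqrt{-13464}} = \sqrt{12702 + 6 i \sqrt{374}}$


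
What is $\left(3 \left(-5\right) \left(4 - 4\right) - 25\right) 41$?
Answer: $-1025$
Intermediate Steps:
$\left(3 \left(-5\right) \left(4 - 4\right) - 25\right) 41 = \left(\left(-15\right) 0 - 25\right) 41 = \left(0 - 25\right) 41 = \left(-25\right) 41 = -1025$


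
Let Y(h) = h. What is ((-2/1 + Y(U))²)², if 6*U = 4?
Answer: 256/81 ≈ 3.1605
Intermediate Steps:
U = ⅔ (U = (⅙)*4 = ⅔ ≈ 0.66667)
((-2/1 + Y(U))²)² = ((-2/1 + ⅔)²)² = ((-2*1 + ⅔)²)² = ((-2 + ⅔)²)² = ((-4/3)²)² = (16/9)² = 256/81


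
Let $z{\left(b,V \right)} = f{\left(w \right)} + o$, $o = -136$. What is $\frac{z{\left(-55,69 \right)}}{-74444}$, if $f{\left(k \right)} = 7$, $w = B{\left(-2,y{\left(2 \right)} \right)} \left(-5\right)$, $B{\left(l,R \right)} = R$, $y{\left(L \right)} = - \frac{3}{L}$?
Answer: $\frac{129}{74444} \approx 0.0017328$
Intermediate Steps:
$w = \frac{15}{2}$ ($w = - \frac{3}{2} \left(-5\right) = \left(-3\right) \frac{1}{2} \left(-5\right) = \left(- \frac{3}{2}\right) \left(-5\right) = \frac{15}{2} \approx 7.5$)
$z{\left(b,V \right)} = -129$ ($z{\left(b,V \right)} = 7 - 136 = -129$)
$\frac{z{\left(-55,69 \right)}}{-74444} = - \frac{129}{-74444} = \left(-129\right) \left(- \frac{1}{74444}\right) = \frac{129}{74444}$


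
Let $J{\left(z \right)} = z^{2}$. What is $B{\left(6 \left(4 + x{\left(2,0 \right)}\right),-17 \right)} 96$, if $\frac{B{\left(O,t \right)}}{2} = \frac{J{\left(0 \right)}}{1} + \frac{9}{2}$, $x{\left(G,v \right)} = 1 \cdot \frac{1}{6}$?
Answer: $864$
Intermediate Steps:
$x{\left(G,v \right)} = \frac{1}{6}$ ($x{\left(G,v \right)} = 1 \cdot \frac{1}{6} = \frac{1}{6}$)
$B{\left(O,t \right)} = 9$ ($B{\left(O,t \right)} = 2 \left(\frac{0^{2}}{1} + \frac{9}{2}\right) = 2 \left(0 \cdot 1 + 9 \cdot \frac{1}{2}\right) = 2 \left(0 + \frac{9}{2}\right) = 2 \cdot \frac{9}{2} = 9$)
$B{\left(6 \left(4 + x{\left(2,0 \right)}\right),-17 \right)} 96 = 9 \cdot 96 = 864$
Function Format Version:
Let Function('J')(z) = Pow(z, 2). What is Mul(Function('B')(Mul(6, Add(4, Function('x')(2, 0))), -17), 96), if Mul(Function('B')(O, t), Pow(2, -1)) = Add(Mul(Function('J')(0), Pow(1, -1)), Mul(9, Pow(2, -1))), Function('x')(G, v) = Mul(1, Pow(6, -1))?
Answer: 864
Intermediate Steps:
Function('x')(G, v) = Rational(1, 6) (Function('x')(G, v) = Mul(1, Rational(1, 6)) = Rational(1, 6))
Function('B')(O, t) = 9 (Function('B')(O, t) = Mul(2, Add(Mul(Pow(0, 2), Pow(1, -1)), Mul(9, Pow(2, -1)))) = Mul(2, Add(Mul(0, 1), Mul(9, Rational(1, 2)))) = Mul(2, Add(0, Rational(9, 2))) = Mul(2, Rational(9, 2)) = 9)
Mul(Function('B')(Mul(6, Add(4, Function('x')(2, 0))), -17), 96) = Mul(9, 96) = 864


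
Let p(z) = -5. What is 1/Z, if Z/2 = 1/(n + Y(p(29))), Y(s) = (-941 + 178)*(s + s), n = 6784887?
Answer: 6792517/2 ≈ 3.3963e+6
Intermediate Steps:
Y(s) = -1526*s
Z = 2/6792517 (Z = 2/(6784887 - 1526*(-5)) = 2/(6784887 + 7630) = 2/6792517 ≈ 2.9444e-7)
1/Z = 1/(2/6792517) = 6792517/2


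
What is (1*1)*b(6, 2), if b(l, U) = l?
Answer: 6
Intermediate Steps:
(1*1)*b(6, 2) = (1*1)*6 = 1*6 = 6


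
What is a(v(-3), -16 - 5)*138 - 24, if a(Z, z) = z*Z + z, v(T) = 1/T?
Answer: -1956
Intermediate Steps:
a(Z, z) = z + Z*z (a(Z, z) = Z*z + z = z + Z*z)
a(v(-3), -16 - 5)*138 - 24 = ((-16 - 5)*(1 + 1/(-3)))*138 - 24 = -21*(1 - 1/3)*138 - 24 = -21*2/3*138 - 24 = -14*138 - 24 = -1932 - 24 = -1956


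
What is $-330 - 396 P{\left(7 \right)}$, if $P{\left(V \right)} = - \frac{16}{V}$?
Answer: $\frac{4026}{7} \approx 575.14$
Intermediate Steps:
$-330 - 396 P{\left(7 \right)} = -330 - 396 \left(- \frac{16}{7}\right) = -330 - 396 \left(\left(-16\right) \frac{1}{7}\right) = -330 - - \frac{6336}{7} = -330 + \frac{6336}{7} = \frac{4026}{7}$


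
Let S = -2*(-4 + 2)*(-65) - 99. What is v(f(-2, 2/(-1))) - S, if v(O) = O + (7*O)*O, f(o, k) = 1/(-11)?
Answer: 43435/121 ≈ 358.97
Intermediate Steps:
f(o, k) = -1/11
S = -359 (S = -2*(-2)*(-65) - 99 = 4*(-65) - 99 = -260 - 99 = -359)
v(O) = O + 7*O²
v(f(-2, 2/(-1))) - S = -(1 + 7*(-1/11))/11 - 1*(-359) = -(1 - 7/11)/11 + 359 = -1/11*4/11 + 359 = -4/121 + 359 = 43435/121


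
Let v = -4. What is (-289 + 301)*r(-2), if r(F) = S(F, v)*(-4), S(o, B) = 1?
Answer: -48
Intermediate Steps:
r(F) = -4 (r(F) = 1*(-4) = -4)
(-289 + 301)*r(-2) = (-289 + 301)*(-4) = 12*(-4) = -48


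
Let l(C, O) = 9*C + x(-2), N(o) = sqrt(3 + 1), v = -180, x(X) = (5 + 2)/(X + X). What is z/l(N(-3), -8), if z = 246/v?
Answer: -82/975 ≈ -0.084103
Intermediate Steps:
x(X) = 7/(2*X) (x(X) = 7/((2*X)) = 7*(1/(2*X)) = 7/(2*X))
N(o) = 2 (N(o) = sqrt(4) = 2)
z = -41/30 (z = 246/(-180) = 246*(-1/180) = -41/30 ≈ -1.3667)
l(C, O) = -7/4 + 9*C (l(C, O) = 9*C + (7/2)/(-2) = 9*C + (7/2)*(-1/2) = 9*C - 7/4 = -7/4 + 9*C)
z/l(N(-3), -8) = -41/(30*(-7/4 + 9*2)) = -41/(30*(-7/4 + 18)) = -41/(30*65/4) = -41/30*4/65 = -82/975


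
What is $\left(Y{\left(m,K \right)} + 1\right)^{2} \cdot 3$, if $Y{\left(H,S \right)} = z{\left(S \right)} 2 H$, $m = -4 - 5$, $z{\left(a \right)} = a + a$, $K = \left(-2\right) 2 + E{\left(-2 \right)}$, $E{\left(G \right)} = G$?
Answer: $141267$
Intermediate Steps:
$K = -6$ ($K = \left(-2\right) 2 - 2 = -4 - 2 = -6$)
$z{\left(a \right)} = 2 a$
$m = -9$
$Y{\left(H,S \right)} = 4 H S$ ($Y{\left(H,S \right)} = 2 S 2 H = 4 S H = 4 H S$)
$\left(Y{\left(m,K \right)} + 1\right)^{2} \cdot 3 = \left(4 \left(-9\right) \left(-6\right) + 1\right)^{2} \cdot 3 = \left(216 + 1\right)^{2} \cdot 3 = 217^{2} \cdot 3 = 47089 \cdot 3 = 141267$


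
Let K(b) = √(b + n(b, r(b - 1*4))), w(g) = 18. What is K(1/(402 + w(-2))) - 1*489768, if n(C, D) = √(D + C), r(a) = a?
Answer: -489768 + √(105 + 210*I*√176190)/210 ≈ -4.8977e+5 + 0.99911*I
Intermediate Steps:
n(C, D) = √(C + D)
K(b) = √(b + √(-4 + 2*b)) (K(b) = √(b + √(b + (b - 1*4))) = √(b + √(b + (b - 4))) = √(b + √(b + (-4 + b))) = √(b + √(-4 + 2*b)))
K(1/(402 + w(-2))) - 1*489768 = √(1/(402 + 18) + √2*√(-2 + 1/(402 + 18))) - 1*489768 = √(1/420 + √2*√(-2 + 1/420)) - 489768 = √(1/420 + √2*√(-839/420)) - 489768 = √(1/420 + √2*(I*√88095/210)) - 489768 = √(1/420 + I*√176190/210) - 489768 = -489768 + √(1/420 + I*√176190/210)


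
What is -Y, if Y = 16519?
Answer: -16519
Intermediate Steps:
-Y = -1*16519 = -16519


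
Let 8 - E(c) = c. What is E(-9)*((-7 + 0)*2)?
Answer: -238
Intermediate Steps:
E(c) = 8 - c
E(-9)*((-7 + 0)*2) = (8 - 1*(-9))*((-7 + 0)*2) = (8 + 9)*(-7*2) = 17*(-14) = -238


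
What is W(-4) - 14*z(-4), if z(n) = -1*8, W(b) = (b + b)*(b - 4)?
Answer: 176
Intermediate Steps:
W(b) = 2*b*(-4 + b) (W(b) = (2*b)*(-4 + b) = 2*b*(-4 + b))
z(n) = -8
W(-4) - 14*z(-4) = 2*(-4)*(-4 - 4) - 14*(-8) = 2*(-4)*(-8) + 112 = 64 + 112 = 176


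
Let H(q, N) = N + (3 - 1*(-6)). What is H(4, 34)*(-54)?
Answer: -2322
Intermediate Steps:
H(q, N) = 9 + N (H(q, N) = N + (3 + 6) = N + 9 = 9 + N)
H(4, 34)*(-54) = (9 + 34)*(-54) = 43*(-54) = -2322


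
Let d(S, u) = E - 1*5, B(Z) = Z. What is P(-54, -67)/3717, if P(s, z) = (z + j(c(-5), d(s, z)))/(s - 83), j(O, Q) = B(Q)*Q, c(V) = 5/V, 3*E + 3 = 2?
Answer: 347/4583061 ≈ 7.5714e-5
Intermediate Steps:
E = -⅓ (E = -1 + (⅓)*2 = -1 + ⅔ = -⅓ ≈ -0.33333)
d(S, u) = -16/3 (d(S, u) = -⅓ - 1*5 = -⅓ - 5 = -16/3)
j(O, Q) = Q² (j(O, Q) = Q*Q = Q²)
P(s, z) = (256/9 + z)/(-83 + s) (P(s, z) = (z + (-16/3)²)/(s - 83) = (z + 256/9)/(-83 + s) = (256/9 + z)/(-83 + s))
P(-54, -67)/3717 = ((256/9 - 67)/(-83 - 54))/3717 = (-347/9/(-137))*(1/3717) = -1/137*(-347/9)*(1/3717) = (347/1233)*(1/3717) = 347/4583061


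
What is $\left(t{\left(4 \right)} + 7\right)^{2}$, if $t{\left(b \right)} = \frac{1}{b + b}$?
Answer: $\frac{3249}{64} \approx 50.766$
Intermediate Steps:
$t{\left(b \right)} = \frac{1}{2 b}$
$\left(t{\left(4 \right)} + 7\right)^{2} = \left(\frac{1}{2 \cdot 4} + 7\right)^{2} = \left(\frac{1}{2} \cdot \frac{1}{4} + 7\right)^{2} = \left(\frac{1}{8} + 7\right)^{2} = \left(\frac{57}{8}\right)^{2} = \frac{3249}{64}$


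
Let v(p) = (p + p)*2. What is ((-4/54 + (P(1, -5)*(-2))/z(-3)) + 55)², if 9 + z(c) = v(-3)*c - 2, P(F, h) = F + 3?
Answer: 1358585881/455625 ≈ 2981.8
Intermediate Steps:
v(p) = 4*p (v(p) = (2*p)*2 = 4*p)
P(F, h) = 3 + F
z(c) = -11 - 12*c (z(c) = -9 + ((4*(-3))*c - 2) = -9 + (-12*c - 2) = -9 + (-2 - 12*c) = -11 - 12*c)
((-4/54 + (P(1, -5)*(-2))/z(-3)) + 55)² = ((-4/54 + ((3 + 1)*(-2))/(-11 - 12*(-3))) + 55)² = ((-4*1/54 + (4*(-2))/(-11 + 36)) + 55)² = ((-2/27 - 8/25) + 55)² = (-266/675 + 55)² = (36859/675)² = 1358585881/455625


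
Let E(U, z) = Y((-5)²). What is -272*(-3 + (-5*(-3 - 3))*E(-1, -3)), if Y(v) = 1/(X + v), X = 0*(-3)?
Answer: 2448/5 ≈ 489.60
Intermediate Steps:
X = 0
Y(v) = 1/v (Y(v) = 1/(0 + v) = 1/v)
E(U, z) = 1/25 (E(U, z) = 1/((-5)²) = 1/25)
-272*(-3 + (-5*(-3 - 3))*E(-1, -3)) = -272*(-3 - 5*(-3 - 3)*(1/25)) = -272*(-3 - 5*(-6)*(1/25)) = -272*(-3 + 30*(1/25)) = -272*(-3 + 6/5) = -272*(-9/5) = 2448/5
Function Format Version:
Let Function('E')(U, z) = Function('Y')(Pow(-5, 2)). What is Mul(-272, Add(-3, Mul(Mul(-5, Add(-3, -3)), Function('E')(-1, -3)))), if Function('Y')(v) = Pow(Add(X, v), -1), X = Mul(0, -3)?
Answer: Rational(2448, 5) ≈ 489.60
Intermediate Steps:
X = 0
Function('Y')(v) = Pow(v, -1) (Function('Y')(v) = Pow(Add(0, v), -1) = Pow(v, -1))
Function('E')(U, z) = Rational(1, 25) (Function('E')(U, z) = Pow(Pow(-5, 2), -1) = Pow(25, -1) = Rational(1, 25))
Mul(-272, Add(-3, Mul(Mul(-5, Add(-3, -3)), Function('E')(-1, -3)))) = Mul(-272, Add(-3, Mul(Mul(-5, Add(-3, -3)), Rational(1, 25)))) = Mul(-272, Add(-3, Mul(Mul(-5, -6), Rational(1, 25)))) = Mul(-272, Add(-3, Mul(30, Rational(1, 25)))) = Mul(-272, Add(-3, Rational(6, 5))) = Mul(-272, Rational(-9, 5)) = Rational(2448, 5)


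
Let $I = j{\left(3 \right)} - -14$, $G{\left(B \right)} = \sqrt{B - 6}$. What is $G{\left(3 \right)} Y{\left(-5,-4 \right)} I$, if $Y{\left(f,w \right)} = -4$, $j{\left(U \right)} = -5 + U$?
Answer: $- 48 i \sqrt{3} \approx - 83.138 i$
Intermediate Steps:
$G{\left(B \right)} = \sqrt{-6 + B}$
$I = 12$ ($I = \left(-5 + 3\right) - -14 = -2 + 14 = 12$)
$G{\left(3 \right)} Y{\left(-5,-4 \right)} I = \sqrt{-6 + 3} \left(-4\right) 12 = \sqrt{-3} \left(-4\right) 12 = i \sqrt{3} \left(-4\right) 12 = - 4 i \sqrt{3} \cdot 12 = - 48 i \sqrt{3}$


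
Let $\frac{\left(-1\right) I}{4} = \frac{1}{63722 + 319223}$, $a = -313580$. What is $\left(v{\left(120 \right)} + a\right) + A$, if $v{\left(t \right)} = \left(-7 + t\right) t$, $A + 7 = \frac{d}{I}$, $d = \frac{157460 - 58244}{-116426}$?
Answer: $- \frac{12716187861}{58213} \approx -2.1844 \cdot 10^{5}$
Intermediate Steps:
$d = - \frac{49608}{58213}$ ($d = \left(157460 - 58244\right) \left(- \frac{1}{116426}\right) = 99216 \left(- \frac{1}{116426}\right) = - \frac{49608}{58213} \approx -0.85218$)
$I = - \frac{4}{382945}$ ($I = - \frac{4}{63722 + 319223} = - \frac{4}{382945} \approx -1.0445 \cdot 10^{-5}$)
$A = \frac{4748876399}{58213}$ ($A = -7 - \frac{49608}{58213 \left(- \frac{4}{382945}\right)} = -7 - - \frac{4749283890}{58213} = -7 + \frac{4749283890}{58213} = \frac{4748876399}{58213} \approx 81578.0$)
$v{\left(t \right)} = t \left(-7 + t\right)$
$\left(v{\left(120 \right)} + a\right) + A = \left(120 \left(-7 + 120\right) - 313580\right) + \frac{4748876399}{58213} = \left(120 \cdot 113 - 313580\right) + \frac{4748876399}{58213} = \left(13560 - 313580\right) + \frac{4748876399}{58213} = -300020 + \frac{4748876399}{58213} = - \frac{12716187861}{58213}$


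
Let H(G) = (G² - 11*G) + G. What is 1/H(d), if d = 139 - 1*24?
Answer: 1/12075 ≈ 8.2816e-5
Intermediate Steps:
d = 115 (d = 139 - 24 = 115)
H(G) = G² - 10*G
1/H(d) = 1/(115*(-10 + 115)) = 1/(115*105) = 1/12075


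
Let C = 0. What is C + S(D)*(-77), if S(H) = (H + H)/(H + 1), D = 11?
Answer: -847/6 ≈ -141.17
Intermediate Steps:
S(H) = 2*H/(1 + H) (S(H) = (2*H)/(1 + H) = 2*H/(1 + H))
C + S(D)*(-77) = 0 + (2*11/(1 + 11))*(-77) = 0 + (2*11/12)*(-77) = 0 + (2*11*(1/12))*(-77) = 0 + (11/6)*(-77) = 0 - 847/6 = -847/6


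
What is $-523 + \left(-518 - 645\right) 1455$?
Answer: $-1692688$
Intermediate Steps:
$-523 + \left(-518 - 645\right) 1455 = -523 - 1692165 = -1692688$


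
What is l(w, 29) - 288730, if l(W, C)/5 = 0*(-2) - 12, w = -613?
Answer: -288790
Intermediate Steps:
l(W, C) = -60 (l(W, C) = 5*(0*(-2) - 12) = 5*(0 - 12) = 5*(-12) = -60)
l(w, 29) - 288730 = -60 - 288730 = -288790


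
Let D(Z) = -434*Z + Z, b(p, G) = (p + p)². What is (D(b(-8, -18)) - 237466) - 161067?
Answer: -509381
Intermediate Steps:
b(p, G) = 4*p² (b(p, G) = (2*p)² = 4*p²)
D(Z) = -433*Z
(D(b(-8, -18)) - 237466) - 161067 = (-1732*(-8)² - 237466) - 161067 = (-1732*64 - 237466) - 161067 = (-433*256 - 237466) - 161067 = (-110848 - 237466) - 161067 = -348314 - 161067 = -509381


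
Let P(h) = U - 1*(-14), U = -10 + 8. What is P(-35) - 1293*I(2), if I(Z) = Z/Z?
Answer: -1281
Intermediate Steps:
U = -2
I(Z) = 1
P(h) = 12 (P(h) = -2 - 1*(-14) = -2 + 14 = 12)
P(-35) - 1293*I(2) = 12 - 1293*1 = 12 - 1293 = -1281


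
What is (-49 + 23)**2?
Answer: 676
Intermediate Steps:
(-49 + 23)**2 = (-26)**2 = 676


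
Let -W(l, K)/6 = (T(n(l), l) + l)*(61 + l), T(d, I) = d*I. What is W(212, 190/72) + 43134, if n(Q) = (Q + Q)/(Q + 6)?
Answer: -106767570/109 ≈ -9.7952e+5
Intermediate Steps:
n(Q) = 2*Q/(6 + Q) (n(Q) = (2*Q)/(6 + Q) = 2*Q/(6 + Q))
T(d, I) = I*d
W(l, K) = -6*(61 + l)*(l + 2*l**2/(6 + l)) (W(l, K) = -6*(l*(2*l/(6 + l)) + l)*(61 + l) = -6*(2*l**2/(6 + l) + l)*(61 + l) = -6*(l + 2*l**2/(6 + l))*(61 + l) = -6*(61 + l)*(l + 2*l**2/(6 + l)))
W(212, 190/72) + 43134 = 18*212*(-122 - 1*212**2 - 63*212)/(6 + 212) + 43134 = 18*212*(-122 - 1*44944 - 13356)/218 + 43134 = 18*212*(1/218)*(-122 - 44944 - 13356) + 43134 = 18*212*(1/218)*(-58422) + 43134 = -111469176/109 + 43134 = -106767570/109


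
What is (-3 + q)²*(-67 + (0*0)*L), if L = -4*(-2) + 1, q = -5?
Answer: -4288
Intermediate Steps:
L = 9 (L = 8 + 1 = 9)
(-3 + q)²*(-67 + (0*0)*L) = (-3 - 5)²*(-67 + (0*0)*9) = (-8)²*(-67 + 0*9) = 64*(-67 + 0) = 64*(-67) = -4288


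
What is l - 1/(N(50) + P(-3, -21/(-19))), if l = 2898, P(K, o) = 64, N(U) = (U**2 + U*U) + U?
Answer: 14820371/5114 ≈ 2898.0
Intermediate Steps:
N(U) = U + 2*U**2 (N(U) = (U**2 + U**2) + U = 2*U**2 + U = U + 2*U**2)
l - 1/(N(50) + P(-3, -21/(-19))) = 2898 - 1/(50*(1 + 2*50) + 64) = 2898 - 1/(50*(1 + 100) + 64) = 2898 - 1/(50*101 + 64) = 2898 - 1/(5050 + 64) = 2898 - 1/5114 = 14820371/5114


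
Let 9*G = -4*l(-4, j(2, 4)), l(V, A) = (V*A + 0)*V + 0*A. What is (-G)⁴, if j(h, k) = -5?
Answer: 10485760000/6561 ≈ 1.5982e+6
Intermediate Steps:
l(V, A) = A*V² (l(V, A) = (A*V + 0)*V + 0 = (A*V)*V + 0 = A*V² + 0 = A*V²)
G = 320/9 (G = (-(-20)*(-4)²)/9 = (-(-20)*16)/9 = (-4*(-80))/9 = (⅑)*320 = 320/9 ≈ 35.556)
(-G)⁴ = (-1*320/9)⁴ = (-320/9)⁴ = 10485760000/6561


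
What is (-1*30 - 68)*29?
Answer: -2842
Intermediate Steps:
(-1*30 - 68)*29 = (-30 - 68)*29 = -98*29 = -2842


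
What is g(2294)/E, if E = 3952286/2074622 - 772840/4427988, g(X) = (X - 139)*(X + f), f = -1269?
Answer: 2536451527112369625/1987165514261 ≈ 1.2764e+6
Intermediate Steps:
g(X) = (-1269 + X)*(-139 + X) (g(X) = (X - 139)*(X - 1269) = (-139 + X)*(-1269 + X) = (-1269 + X)*(-139 + X))
E = 1987165514261/1148300165067 (E = 3952286*(1/2074622) - 772840*1/4427988 = 1976143/1037311 - 193210/1106997 = 1987165514261/1148300165067 ≈ 1.7305)
g(2294)/E = (176391 + 2294² - 1408*2294)/(1987165514261/1148300165067) = (176391 + 5262436 - 3229952)*(1148300165067/1987165514261) = 2208875*(1148300165067/1987165514261) = 2536451527112369625/1987165514261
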